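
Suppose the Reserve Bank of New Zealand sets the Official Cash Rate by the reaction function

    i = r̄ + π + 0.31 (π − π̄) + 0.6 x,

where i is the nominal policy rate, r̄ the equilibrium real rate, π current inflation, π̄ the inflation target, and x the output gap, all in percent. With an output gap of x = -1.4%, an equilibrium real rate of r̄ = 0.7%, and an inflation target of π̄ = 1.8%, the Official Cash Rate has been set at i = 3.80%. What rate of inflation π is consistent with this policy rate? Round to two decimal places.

3.43%

Collecting π: i = r̄ + (1 + 0.31) π − 0.31 π̄ + 0.6 x
1.31 π = 3.80 − 0.7 + 0.31 × 1.8 − 0.6 × (-1.4) = 4.498
π = 4.498 / 1.31 = 3.43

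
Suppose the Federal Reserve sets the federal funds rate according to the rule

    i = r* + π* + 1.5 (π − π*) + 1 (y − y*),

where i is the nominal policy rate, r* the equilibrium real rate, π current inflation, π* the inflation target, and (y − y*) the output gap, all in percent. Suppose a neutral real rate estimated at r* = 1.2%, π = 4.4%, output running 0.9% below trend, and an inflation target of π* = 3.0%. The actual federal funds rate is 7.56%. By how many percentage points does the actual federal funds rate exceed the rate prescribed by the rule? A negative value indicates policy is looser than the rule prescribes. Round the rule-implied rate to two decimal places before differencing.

Output 0.9% below potential → (y − y*) = -0.9.
i = 1.2 + 3.0 + 1.5 × (4.4 − 3.0) + 1 × (-0.9)
   = 1.2 + 3 + 2.1 − 0.9 = 5.40
Deviation = 7.56 − 5.40 = 2.16 pp.

2.16 pp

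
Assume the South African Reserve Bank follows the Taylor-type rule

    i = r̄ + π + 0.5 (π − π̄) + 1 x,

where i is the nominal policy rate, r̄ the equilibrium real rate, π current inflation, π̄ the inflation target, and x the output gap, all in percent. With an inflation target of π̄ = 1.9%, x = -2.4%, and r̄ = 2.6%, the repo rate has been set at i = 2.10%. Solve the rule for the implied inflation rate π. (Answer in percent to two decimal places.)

1.90%

Collecting π: i = r̄ + (1 + 0.5) π − 0.5 π̄ + 1 x
1.5 π = 2.10 − 2.6 + 0.5 × 1.9 − 1 × (-2.4) = 2.85
π = 2.85 / 1.5 = 1.90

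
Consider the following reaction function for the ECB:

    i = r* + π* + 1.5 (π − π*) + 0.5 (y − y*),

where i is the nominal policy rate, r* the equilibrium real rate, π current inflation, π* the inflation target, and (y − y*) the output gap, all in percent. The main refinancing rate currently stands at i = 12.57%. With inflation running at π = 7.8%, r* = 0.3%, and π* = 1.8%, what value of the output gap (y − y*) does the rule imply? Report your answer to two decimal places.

2.94%

0.5 (y − y*) = 12.57 − 0.3 − 1.8 − 1.5 × (7.8 − 1.8) = 1.47
(y − y*) = 1.47 / 0.5 = 2.94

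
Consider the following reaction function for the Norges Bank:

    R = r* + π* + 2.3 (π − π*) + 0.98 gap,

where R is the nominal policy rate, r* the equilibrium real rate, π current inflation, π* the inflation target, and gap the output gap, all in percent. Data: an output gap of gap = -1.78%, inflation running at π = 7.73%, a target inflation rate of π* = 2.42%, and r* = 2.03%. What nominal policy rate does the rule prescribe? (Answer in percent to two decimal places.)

R = 2.03 + 2.42 + 2.3 × (7.73 − 2.42) + 0.98 × (-1.78)
   = 2.03 + 2.42 + 12.213 − 1.7444 = 14.92

14.92%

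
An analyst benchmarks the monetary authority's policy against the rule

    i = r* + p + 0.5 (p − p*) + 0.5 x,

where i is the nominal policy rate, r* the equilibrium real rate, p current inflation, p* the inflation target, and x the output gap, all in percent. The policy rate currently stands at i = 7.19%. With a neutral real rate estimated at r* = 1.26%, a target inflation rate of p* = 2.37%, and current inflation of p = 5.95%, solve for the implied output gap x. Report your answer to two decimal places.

0.5 x = 7.19 − 1.26 − 5.95 − 0.5 × (5.95 − 2.37) = -1.81
x = -1.81 / 0.5 = -3.62

-3.62%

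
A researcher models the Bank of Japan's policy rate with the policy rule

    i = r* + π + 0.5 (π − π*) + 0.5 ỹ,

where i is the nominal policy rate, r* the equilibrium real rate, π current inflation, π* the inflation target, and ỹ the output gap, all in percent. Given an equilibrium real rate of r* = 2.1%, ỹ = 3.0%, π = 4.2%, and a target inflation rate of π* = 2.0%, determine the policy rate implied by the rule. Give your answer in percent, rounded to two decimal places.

i = 2.1 + 4.2 + 0.5 × (4.2 − 2.0) + 0.5 × 3.0
   = 2.1 + 4.2 + 1.1 + 1.5 = 8.90

8.90%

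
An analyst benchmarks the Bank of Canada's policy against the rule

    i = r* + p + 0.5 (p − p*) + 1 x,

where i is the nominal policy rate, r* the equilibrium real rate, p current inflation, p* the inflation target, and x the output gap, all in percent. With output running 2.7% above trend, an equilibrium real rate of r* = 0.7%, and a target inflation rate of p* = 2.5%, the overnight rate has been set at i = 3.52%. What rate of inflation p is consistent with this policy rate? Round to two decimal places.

0.91%

Output 2.7% above potential → x = 2.7.
Collecting p: i = r* + (1 + 0.5) p − 0.5 p* + 1 x
1.5 p = 3.52 − 0.7 + 0.5 × 2.5 − 1 × 2.7 = 1.37
p = 1.37 / 1.5 = 0.91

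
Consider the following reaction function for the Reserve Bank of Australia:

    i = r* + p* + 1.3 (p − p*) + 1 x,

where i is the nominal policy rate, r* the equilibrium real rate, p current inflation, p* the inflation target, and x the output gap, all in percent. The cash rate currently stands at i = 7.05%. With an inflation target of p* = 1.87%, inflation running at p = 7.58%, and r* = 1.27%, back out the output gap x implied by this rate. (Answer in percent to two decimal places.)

1 x = 7.05 − 1.27 − 1.87 − 1.3 × (7.58 − 1.87) = -3.513
x = -3.513 / 1 = -3.51

-3.51%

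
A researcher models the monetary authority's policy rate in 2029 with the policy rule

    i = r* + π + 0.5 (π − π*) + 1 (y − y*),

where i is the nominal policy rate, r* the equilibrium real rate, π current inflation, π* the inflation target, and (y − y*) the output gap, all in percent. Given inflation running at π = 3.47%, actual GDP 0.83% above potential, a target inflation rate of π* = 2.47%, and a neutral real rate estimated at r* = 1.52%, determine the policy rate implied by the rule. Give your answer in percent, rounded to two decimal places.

Output 0.83% above potential → (y − y*) = 0.83.
i = 1.52 + 3.47 + 0.5 × (3.47 − 2.47) + 1 × 0.83
   = 1.52 + 3.47 + 0.5 + 0.83 = 6.32

6.32%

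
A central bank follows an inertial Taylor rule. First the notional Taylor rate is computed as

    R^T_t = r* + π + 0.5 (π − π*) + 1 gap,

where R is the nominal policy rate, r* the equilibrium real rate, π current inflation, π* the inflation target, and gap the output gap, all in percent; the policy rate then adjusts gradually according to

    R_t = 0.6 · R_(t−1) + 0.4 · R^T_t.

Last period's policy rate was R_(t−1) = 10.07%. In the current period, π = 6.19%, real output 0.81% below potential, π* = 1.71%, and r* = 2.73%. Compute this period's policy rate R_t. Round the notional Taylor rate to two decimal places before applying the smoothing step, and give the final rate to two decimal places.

10.18%

Output 0.81% below potential → gap = -0.81.
R^T_t = 2.73 + 6.19 + 0.5 × (6.19 − 1.71) + 1 × (-0.81)
   = 2.73 + 6.19 + 2.24 − 0.81 = 10.35
R_t = 0.6 × 10.07 + 0.4 × 10.35 = 6.042 + 4.14 = 10.18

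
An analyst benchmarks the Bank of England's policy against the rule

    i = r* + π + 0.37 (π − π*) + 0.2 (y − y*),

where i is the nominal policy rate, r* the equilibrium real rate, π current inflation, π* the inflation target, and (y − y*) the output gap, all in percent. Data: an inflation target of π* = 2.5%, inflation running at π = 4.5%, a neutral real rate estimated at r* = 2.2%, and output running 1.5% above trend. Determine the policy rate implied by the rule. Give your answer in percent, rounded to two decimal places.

Output 1.5% above potential → (y − y*) = 1.5.
i = 2.2 + 4.5 + 0.37 × (4.5 − 2.5) + 0.2 × 1.5
   = 2.2 + 4.5 + 0.74 + 0.3 = 7.74

7.74%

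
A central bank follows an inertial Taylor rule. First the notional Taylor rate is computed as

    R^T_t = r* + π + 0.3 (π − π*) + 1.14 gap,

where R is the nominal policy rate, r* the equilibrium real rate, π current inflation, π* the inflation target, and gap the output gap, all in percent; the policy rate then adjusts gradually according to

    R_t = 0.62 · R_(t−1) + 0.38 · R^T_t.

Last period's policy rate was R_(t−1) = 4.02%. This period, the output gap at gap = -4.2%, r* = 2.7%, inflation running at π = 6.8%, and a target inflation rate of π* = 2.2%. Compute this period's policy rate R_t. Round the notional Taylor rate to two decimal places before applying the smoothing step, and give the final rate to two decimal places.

4.81%

R^T_t = 2.7 + 6.8 + 0.3 × (6.8 − 2.2) + 1.14 × (-4.2)
   = 2.7 + 6.8 + 1.38 − 4.788 = 6.09
R_t = 0.62 × 4.02 + 0.38 × 6.09 = 2.4924 + 2.3142 = 4.81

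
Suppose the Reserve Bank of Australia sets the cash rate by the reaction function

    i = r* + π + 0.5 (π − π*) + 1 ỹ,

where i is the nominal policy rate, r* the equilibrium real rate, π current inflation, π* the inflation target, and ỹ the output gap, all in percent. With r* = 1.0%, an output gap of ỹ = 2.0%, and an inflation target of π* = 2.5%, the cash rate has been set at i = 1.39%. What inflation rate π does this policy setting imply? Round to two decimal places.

Collecting π: i = r* + (1 + 0.5) π − 0.5 π* + 1 ỹ
1.5 π = 1.39 − 1.0 + 0.5 × 2.5 − 1 × 2.0 = -0.36
π = -0.36 / 1.5 = -0.24

-0.24%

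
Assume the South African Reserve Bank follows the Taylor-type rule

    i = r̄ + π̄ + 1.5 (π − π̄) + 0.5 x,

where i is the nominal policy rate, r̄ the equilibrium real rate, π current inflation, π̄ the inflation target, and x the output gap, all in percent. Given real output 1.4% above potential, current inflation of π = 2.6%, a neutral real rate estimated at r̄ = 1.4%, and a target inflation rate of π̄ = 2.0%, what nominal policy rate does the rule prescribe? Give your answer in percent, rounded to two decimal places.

5.00%

Output 1.4% above potential → x = 1.4.
i = 1.4 + 2.0 + 1.5 × (2.6 − 2.0) + 0.5 × 1.4
   = 1.4 + 2 + 0.9 + 0.7 = 5.00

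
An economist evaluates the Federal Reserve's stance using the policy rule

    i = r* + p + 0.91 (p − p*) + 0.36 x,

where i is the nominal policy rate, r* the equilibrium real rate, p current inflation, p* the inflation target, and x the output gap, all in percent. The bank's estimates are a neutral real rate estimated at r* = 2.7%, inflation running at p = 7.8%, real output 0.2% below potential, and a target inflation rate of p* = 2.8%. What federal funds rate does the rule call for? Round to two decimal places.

Output 0.2% below potential → x = -0.2.
i = 2.7 + 7.8 + 0.91 × (7.8 − 2.8) + 0.36 × (-0.2)
   = 2.7 + 7.8 + 4.55 − 0.072 = 14.98

14.98%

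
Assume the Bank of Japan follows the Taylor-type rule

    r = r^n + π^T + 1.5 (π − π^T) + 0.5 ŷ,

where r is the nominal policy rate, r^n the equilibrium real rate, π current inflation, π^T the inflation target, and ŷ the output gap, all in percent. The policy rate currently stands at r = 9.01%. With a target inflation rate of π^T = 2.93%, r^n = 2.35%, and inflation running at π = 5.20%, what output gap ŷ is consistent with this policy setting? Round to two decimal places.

0.5 ŷ = 9.01 − 2.35 − 2.93 − 1.5 × (5.20 − 2.93) = 0.325
ŷ = 0.325 / 0.5 = 0.65

0.65%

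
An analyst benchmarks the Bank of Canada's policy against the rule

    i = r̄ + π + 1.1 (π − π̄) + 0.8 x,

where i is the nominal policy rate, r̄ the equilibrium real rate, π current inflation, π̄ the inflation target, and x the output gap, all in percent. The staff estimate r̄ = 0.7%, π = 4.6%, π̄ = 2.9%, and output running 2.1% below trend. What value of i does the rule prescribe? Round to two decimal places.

5.49%

Output 2.1% below potential → x = -2.1.
i = 0.7 + 4.6 + 1.1 × (4.6 − 2.9) + 0.8 × (-2.1)
   = 0.7 + 4.6 + 1.87 − 1.68 = 5.49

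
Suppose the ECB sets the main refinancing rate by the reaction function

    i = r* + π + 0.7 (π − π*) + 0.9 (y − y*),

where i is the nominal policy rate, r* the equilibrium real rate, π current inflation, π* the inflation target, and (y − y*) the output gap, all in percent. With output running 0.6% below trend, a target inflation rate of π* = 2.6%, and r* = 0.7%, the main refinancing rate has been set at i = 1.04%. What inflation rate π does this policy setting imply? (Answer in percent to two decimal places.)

1.59%

Output 0.6% below potential → (y − y*) = -0.6.
Collecting π: i = r* + (1 + 0.7) π − 0.7 π* + 0.9 (y − y*)
1.7 π = 1.04 − 0.7 + 0.7 × 2.6 − 0.9 × (-0.6) = 2.7
π = 2.7 / 1.7 = 1.59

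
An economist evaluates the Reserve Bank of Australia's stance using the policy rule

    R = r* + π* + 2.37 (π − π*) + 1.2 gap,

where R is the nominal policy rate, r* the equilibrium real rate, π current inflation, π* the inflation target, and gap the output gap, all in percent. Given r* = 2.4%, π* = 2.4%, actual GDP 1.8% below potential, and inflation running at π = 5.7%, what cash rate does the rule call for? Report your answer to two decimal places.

10.46%

Output 1.8% below potential → gap = -1.8.
R = 2.4 + 2.4 + 2.37 × (5.7 − 2.4) + 1.2 × (-1.8)
   = 2.4 + 2.4 + 7.821 − 2.16 = 10.46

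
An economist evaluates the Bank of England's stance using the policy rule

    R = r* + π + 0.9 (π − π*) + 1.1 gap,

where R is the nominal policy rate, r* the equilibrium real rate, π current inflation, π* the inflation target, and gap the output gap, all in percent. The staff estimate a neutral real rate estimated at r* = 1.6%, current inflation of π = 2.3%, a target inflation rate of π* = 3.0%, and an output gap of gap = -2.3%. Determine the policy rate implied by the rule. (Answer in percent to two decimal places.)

R = 1.6 + 2.3 + 0.9 × (2.3 − 3.0) + 1.1 × (-2.3)
   = 1.6 + 2.3 − 0.63 − 2.53 = 0.74

0.74%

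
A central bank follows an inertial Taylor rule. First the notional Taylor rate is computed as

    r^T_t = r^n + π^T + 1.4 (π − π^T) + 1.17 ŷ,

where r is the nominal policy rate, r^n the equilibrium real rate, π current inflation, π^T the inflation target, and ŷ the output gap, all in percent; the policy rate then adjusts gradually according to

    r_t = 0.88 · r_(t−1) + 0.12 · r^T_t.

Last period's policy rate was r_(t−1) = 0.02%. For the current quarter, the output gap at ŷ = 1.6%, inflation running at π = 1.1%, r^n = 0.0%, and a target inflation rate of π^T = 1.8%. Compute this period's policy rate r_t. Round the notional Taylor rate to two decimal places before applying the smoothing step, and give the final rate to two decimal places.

0.34%

r^T_t = 0.0 + 1.8 + 1.4 × (1.1 − 1.8) + 1.17 × 1.6
   = 0.0 + 1.8 − 0.98 + 1.872 = 2.69
r_t = 0.88 × 0.02 + 0.12 × 2.69 = 0.0176 + 0.3228 = 0.34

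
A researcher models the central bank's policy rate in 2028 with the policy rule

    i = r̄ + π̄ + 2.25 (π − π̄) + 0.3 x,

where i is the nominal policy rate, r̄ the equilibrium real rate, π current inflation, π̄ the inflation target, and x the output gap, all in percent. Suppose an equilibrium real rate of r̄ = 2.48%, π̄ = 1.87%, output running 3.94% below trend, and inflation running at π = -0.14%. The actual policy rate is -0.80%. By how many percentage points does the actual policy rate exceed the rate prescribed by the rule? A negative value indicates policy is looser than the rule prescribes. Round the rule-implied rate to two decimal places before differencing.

0.55 pp

Output 3.94% below potential → x = -3.94.
i = 2.48 + 1.87 + 2.25 × (-0.14 − 1.87) + 0.3 × (-3.94)
   = 2.48 + 1.87 − 4.5225 − 1.182 = -1.35
Deviation = -0.80 − (-1.35) = 0.55 pp.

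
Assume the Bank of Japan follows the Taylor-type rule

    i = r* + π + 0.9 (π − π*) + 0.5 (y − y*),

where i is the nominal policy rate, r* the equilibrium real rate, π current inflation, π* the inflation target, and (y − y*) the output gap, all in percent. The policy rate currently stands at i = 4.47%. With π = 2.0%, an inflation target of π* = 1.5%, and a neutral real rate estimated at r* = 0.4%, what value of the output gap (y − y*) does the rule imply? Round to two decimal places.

3.24%

0.5 (y − y*) = 4.47 − 0.4 − 2.0 − 0.9 × (2.0 − 1.5) = 1.62
(y − y*) = 1.62 / 0.5 = 3.24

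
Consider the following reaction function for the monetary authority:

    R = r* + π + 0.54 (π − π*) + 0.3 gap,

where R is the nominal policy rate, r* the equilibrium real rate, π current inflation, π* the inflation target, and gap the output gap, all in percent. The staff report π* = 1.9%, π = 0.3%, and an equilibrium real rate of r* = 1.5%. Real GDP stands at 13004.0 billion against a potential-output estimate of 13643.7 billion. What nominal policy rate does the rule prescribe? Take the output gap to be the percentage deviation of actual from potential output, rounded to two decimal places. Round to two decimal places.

Output gap = 100 × (13004.0 − 13643.7) / 13643.7 = -4.69%.
R = 1.50 + 0.30 + 0.54 × (0.30 − 1.90) + 0.3 × (-4.69)
   = 1.50 + 0.3 − 0.864 − 1.407 = -0.47

-0.47%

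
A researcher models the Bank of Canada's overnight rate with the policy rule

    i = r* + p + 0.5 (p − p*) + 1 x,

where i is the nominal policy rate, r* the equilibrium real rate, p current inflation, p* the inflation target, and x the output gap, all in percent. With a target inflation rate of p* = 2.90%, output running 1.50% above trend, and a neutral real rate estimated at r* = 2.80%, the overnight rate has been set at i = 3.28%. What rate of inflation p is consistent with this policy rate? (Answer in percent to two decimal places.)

Output 1.50% above potential → x = 1.50.
Collecting p: i = r* + (1 + 0.5) p − 0.5 p* + 1 x
1.5 p = 3.28 − 2.80 + 0.5 × 2.90 − 1 × 1.50 = 0.43
p = 0.43 / 1.5 = 0.29

0.29%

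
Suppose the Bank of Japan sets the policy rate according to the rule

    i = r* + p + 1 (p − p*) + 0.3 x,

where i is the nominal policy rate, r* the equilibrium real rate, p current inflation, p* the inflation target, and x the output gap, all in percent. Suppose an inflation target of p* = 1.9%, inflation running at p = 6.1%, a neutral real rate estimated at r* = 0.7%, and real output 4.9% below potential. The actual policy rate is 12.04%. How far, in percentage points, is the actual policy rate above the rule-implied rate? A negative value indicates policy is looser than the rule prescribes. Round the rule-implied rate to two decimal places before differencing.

Output 4.9% below potential → x = -4.9.
i = 0.7 + 6.1 + 1 × (6.1 − 1.9) + 0.3 × (-4.9)
   = 0.7 + 6.1 + 4.2 − 1.47 = 9.53
Deviation = 12.04 − 9.53 = 2.51 pp.

2.51 pp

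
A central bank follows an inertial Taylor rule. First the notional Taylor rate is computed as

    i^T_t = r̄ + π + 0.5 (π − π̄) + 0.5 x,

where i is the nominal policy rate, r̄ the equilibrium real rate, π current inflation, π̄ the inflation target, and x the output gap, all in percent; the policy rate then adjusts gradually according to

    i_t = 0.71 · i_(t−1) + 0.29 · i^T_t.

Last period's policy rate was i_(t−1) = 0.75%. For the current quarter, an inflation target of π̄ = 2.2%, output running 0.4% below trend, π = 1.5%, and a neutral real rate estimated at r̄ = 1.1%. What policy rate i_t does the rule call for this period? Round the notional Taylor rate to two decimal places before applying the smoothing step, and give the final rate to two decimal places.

1.13%

Output 0.4% below potential → x = -0.4.
i^T_t = 1.1 + 1.5 + 0.5 × (1.5 − 2.2) + 0.5 × (-0.4)
   = 1.1 + 1.5 − 0.35 − 0.2 = 2.05
i_t = 0.71 × 0.75 + 0.29 × 2.05 = 0.5325 + 0.5945 = 1.13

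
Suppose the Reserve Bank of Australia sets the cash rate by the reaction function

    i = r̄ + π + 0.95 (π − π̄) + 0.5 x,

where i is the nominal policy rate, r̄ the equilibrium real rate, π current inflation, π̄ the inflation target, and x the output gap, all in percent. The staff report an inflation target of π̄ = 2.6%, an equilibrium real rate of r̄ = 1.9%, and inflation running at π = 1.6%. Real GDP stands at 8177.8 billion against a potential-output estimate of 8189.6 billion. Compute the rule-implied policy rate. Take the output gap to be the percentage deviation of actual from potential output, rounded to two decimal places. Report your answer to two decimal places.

Output gap = 100 × (8177.8 − 8189.6) / 8189.6 = -0.14%.
i = 1.90 + 1.60 + 0.95 × (1.60 − 2.60) + 0.5 × (-0.14)
   = 1.90 + 1.6 − 0.95 − 0.07 = 2.48

2.48%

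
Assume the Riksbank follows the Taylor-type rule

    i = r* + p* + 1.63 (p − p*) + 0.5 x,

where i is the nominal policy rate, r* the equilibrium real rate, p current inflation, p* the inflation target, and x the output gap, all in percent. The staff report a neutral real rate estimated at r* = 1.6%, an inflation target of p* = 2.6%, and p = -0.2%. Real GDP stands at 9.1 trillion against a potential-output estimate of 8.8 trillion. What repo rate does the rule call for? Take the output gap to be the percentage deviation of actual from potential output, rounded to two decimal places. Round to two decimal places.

1.34%

Output gap = 100 × (9.1 − 8.8) / 8.8 = 3.41%.
i = 1.60 + 2.60 + 1.63 × (-0.20 − 2.60) + 0.5 × 3.41
   = 1.60 + 2.6 − 4.564 + 1.705 = 1.34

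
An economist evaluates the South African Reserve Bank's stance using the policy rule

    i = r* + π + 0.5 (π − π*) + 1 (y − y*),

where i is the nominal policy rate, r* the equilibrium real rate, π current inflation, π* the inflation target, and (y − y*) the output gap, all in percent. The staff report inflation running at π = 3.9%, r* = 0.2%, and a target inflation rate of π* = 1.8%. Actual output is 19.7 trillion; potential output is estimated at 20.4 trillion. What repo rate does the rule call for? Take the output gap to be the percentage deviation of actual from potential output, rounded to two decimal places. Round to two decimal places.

1.72%

Output gap = 100 × (19.7 − 20.4) / 20.4 = -3.43%.
i = 0.20 + 3.90 + 0.5 × (3.90 − 1.80) + 1 × (-3.43)
   = 0.20 + 3.9 + 1.05 − 3.43 = 1.72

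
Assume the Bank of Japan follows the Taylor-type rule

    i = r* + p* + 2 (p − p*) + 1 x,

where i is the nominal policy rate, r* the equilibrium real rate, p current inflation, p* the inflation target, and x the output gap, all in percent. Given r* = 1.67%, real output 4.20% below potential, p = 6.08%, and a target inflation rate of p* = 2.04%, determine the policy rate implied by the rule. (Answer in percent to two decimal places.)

Output 4.20% below potential → x = -4.20.
i = 1.67 + 2.04 + 2 × (6.08 − 2.04) + 1 × (-4.20)
   = 1.67 + 2.04 + 8.08 − 4.2 = 7.59

7.59%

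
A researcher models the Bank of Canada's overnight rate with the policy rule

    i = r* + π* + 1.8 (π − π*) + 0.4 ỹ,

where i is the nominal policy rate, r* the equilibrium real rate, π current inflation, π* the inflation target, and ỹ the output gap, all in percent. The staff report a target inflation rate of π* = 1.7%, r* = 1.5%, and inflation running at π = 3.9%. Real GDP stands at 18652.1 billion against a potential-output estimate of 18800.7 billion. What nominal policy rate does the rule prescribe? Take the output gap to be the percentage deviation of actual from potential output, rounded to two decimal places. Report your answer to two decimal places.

Output gap = 100 × (18652.1 − 18800.7) / 18800.7 = -0.79%.
i = 1.50 + 1.70 + 1.8 × (3.90 − 1.70) + 0.4 × (-0.79)
   = 1.50 + 1.7 + 3.96 − 0.316 = 6.84

6.84%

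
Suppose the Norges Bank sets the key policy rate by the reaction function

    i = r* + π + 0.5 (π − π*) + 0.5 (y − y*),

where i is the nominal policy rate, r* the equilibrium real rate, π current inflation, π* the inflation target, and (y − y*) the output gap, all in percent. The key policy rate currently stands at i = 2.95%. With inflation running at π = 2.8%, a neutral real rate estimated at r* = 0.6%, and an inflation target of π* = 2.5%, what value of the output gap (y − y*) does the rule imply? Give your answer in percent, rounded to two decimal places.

0.5 (y − y*) = 2.95 − 0.6 − 2.8 − 0.5 × (2.8 − 2.5) = -0.6
(y − y*) = -0.6 / 0.5 = -1.20

-1.20%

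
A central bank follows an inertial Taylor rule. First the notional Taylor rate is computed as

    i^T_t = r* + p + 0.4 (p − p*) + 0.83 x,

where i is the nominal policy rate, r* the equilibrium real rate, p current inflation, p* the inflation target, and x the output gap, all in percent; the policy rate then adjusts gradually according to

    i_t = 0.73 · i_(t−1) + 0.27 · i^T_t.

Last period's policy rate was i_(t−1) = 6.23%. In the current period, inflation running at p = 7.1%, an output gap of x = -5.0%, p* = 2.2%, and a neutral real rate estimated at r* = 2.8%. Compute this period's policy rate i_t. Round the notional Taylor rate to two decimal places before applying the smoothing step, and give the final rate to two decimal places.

6.63%

i^T_t = 2.8 + 7.1 + 0.4 × (7.1 − 2.2) + 0.83 × (-5.0)
   = 2.8 + 7.1 + 1.96 − 4.15 = 7.71
i_t = 0.73 × 6.23 + 0.27 × 7.71 = 4.5479 + 2.0817 = 6.63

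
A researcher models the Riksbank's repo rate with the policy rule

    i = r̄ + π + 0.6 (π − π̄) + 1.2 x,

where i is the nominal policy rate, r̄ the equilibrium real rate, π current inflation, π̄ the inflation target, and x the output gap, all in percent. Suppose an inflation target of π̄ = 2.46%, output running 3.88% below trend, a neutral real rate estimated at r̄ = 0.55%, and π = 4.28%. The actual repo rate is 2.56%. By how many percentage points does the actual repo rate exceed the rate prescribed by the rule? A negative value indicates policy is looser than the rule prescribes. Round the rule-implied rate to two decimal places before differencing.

1.29 pp

Output 3.88% below potential → x = -3.88.
i = 0.55 + 4.28 + 0.6 × (4.28 − 2.46) + 1.2 × (-3.88)
   = 0.55 + 4.28 + 1.092 − 4.656 = 1.27
Deviation = 2.56 − 1.27 = 1.29 pp.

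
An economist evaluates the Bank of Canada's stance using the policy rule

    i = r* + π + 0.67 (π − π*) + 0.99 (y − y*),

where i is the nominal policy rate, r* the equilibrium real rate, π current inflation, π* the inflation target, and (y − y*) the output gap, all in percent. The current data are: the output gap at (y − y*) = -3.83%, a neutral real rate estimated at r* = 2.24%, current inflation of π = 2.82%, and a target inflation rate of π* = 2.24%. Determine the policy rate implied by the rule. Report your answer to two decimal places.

i = 2.24 + 2.82 + 0.67 × (2.82 − 2.24) + 0.99 × (-3.83)
   = 2.24 + 2.82 + 0.3886 − 3.7917 = 1.66

1.66%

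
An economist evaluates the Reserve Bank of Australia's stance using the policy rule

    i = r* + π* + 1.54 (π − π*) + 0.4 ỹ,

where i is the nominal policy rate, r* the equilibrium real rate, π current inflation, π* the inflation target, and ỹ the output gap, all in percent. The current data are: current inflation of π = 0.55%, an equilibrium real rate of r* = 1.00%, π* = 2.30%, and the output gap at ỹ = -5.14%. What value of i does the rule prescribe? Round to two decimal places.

-1.45%

i = 1.00 + 2.30 + 1.54 × (0.55 − 2.30) + 0.4 × (-5.14)
   = 1.00 + 2.3 − 2.695 − 2.056 = -1.45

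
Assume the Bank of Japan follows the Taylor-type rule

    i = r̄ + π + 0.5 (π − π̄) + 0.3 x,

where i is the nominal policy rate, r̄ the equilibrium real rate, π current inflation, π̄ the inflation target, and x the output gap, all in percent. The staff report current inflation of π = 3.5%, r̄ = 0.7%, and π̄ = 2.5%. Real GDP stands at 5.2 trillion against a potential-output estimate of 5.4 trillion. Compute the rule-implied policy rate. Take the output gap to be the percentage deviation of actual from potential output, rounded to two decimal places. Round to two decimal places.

Output gap = 100 × (5.2 − 5.4) / 5.4 = -3.70%.
i = 0.70 + 3.50 + 0.5 × (3.50 − 2.50) + 0.3 × (-3.70)
   = 0.70 + 3.5 + 0.5 − 1.11 = 3.59

3.59%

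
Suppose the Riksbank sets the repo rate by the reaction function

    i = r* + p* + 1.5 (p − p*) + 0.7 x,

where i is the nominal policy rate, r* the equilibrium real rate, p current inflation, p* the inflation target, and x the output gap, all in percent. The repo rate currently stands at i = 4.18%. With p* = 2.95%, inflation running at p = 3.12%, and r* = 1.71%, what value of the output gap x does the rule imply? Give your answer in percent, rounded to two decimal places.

0.7 x = 4.18 − 1.71 − 2.95 − 1.5 × (3.12 − 2.95) = -0.735
x = -0.735 / 0.7 = -1.05

-1.05%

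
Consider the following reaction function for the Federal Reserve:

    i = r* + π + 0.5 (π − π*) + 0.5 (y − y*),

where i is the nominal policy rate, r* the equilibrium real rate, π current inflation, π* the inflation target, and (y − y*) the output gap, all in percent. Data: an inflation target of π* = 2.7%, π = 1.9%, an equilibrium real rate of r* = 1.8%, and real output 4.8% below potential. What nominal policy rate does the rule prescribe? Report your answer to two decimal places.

0.90%

Output 4.8% below potential → (y − y*) = -4.8.
i = 1.8 + 1.9 + 0.5 × (1.9 − 2.7) + 0.5 × (-4.8)
   = 1.8 + 1.9 − 0.4 − 2.4 = 0.90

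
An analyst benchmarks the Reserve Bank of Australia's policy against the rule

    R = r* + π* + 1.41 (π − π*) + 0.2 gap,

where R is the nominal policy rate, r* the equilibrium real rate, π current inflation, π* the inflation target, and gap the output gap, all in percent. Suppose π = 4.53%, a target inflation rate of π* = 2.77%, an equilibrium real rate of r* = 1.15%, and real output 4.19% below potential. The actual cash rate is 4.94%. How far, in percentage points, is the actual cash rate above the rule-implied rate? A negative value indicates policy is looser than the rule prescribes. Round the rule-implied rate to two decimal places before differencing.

Output 4.19% below potential → gap = -4.19.
R = 1.15 + 2.77 + 1.41 × (4.53 − 2.77) + 0.2 × (-4.19)
   = 1.15 + 2.77 + 2.4816 − 0.838 = 5.56
Deviation = 4.94 − 5.56 = -0.62 pp.

-0.62 pp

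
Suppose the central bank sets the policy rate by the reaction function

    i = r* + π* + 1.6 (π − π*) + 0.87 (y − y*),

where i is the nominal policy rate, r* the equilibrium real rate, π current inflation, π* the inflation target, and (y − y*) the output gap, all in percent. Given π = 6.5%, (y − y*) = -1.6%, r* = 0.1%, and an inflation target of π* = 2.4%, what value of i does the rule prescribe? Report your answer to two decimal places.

7.67%

i = 0.1 + 2.4 + 1.6 × (6.5 − 2.4) + 0.87 × (-1.6)
   = 0.1 + 2.4 + 6.56 − 1.392 = 7.67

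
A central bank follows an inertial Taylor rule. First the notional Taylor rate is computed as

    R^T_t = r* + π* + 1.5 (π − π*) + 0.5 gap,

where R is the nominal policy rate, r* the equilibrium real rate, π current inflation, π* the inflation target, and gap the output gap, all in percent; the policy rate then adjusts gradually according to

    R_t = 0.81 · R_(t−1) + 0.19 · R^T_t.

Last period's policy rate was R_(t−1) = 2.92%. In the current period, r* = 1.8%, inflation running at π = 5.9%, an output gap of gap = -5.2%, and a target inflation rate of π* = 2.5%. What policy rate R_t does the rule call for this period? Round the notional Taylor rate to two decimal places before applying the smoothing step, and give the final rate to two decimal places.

3.66%

R^T_t = 1.8 + 2.5 + 1.5 × (5.9 − 2.5) + 0.5 × (-5.2)
   = 1.8 + 2.5 + 5.1 − 2.6 = 6.80
R_t = 0.81 × 2.92 + 0.19 × 6.80 = 2.3652 + 1.292 = 3.66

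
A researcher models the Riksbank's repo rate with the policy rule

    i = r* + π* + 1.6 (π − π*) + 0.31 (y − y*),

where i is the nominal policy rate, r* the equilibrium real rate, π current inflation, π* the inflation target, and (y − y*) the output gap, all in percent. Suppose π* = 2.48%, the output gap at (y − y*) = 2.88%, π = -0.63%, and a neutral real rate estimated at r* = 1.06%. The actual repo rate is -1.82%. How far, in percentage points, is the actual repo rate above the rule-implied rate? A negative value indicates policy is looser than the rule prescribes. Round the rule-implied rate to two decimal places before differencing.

i = 1.06 + 2.48 + 1.6 × (-0.63 − 2.48) + 0.31 × 2.88
   = 1.06 + 2.48 − 4.976 + 0.8928 = -0.54
Deviation = -1.82 − (-0.54) = -1.28 pp.

-1.28 pp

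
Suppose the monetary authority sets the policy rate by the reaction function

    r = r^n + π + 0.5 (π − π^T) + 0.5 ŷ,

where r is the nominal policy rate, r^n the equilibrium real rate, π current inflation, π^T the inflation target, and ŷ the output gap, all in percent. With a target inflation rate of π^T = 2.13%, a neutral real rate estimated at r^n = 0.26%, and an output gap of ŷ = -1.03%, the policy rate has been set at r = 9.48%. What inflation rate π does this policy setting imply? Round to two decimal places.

Collecting π: r = r^n + (1 + 0.5) π − 0.5 π^T + 0.5 ŷ
1.5 π = 9.48 − 0.26 + 0.5 × 2.13 − 0.5 × (-1.03) = 10.8
π = 10.8 / 1.5 = 7.20

7.20%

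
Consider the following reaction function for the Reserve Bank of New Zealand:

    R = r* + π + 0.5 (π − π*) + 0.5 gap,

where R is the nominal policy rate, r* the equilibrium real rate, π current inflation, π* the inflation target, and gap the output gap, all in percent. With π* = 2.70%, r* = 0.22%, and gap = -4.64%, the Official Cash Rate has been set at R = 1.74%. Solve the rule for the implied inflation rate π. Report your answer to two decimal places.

3.46%

Collecting π: R = r* + (1 + 0.5) π − 0.5 π* + 0.5 gap
1.5 π = 1.74 − 0.22 + 0.5 × 2.70 − 0.5 × (-4.64) = 5.19
π = 5.19 / 1.5 = 3.46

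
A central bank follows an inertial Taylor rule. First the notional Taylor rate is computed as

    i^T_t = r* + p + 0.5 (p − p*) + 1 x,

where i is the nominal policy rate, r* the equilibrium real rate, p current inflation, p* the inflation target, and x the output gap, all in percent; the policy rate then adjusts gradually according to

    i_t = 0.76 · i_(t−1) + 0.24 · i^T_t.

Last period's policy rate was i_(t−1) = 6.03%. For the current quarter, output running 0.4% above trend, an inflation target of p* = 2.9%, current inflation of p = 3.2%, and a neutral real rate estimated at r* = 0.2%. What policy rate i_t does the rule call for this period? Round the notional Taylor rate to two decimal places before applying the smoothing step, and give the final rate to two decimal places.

5.53%

Output 0.4% above potential → x = 0.4.
i^T_t = 0.2 + 3.2 + 0.5 × (3.2 − 2.9) + 1 × 0.4
   = 0.2 + 3.2 + 0.15 + 0.4 = 3.95
i_t = 0.76 × 6.03 + 0.24 × 3.95 = 4.5828 + 0.948 = 5.53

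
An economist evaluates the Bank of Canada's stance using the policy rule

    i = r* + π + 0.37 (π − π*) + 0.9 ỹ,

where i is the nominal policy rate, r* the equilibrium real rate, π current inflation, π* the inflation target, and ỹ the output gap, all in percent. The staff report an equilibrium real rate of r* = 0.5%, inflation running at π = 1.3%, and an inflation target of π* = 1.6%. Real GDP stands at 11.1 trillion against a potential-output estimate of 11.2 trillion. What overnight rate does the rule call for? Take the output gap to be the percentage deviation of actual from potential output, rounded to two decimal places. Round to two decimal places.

0.89%

Output gap = 100 × (11.1 − 11.2) / 11.2 = -0.89%.
i = 0.50 + 1.30 + 0.37 × (1.30 − 1.60) + 0.9 × (-0.89)
   = 0.50 + 1.3 − 0.111 − 0.801 = 0.89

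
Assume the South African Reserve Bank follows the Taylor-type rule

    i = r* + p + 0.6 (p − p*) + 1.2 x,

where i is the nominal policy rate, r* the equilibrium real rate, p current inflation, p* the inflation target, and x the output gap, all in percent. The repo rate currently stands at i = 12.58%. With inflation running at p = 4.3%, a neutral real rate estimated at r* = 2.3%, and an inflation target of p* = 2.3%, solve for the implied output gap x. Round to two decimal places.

3.98%

1.2 x = 12.58 − 2.3 − 4.3 − 0.6 × (4.3 − 2.3) = 4.78
x = 4.78 / 1.2 = 3.98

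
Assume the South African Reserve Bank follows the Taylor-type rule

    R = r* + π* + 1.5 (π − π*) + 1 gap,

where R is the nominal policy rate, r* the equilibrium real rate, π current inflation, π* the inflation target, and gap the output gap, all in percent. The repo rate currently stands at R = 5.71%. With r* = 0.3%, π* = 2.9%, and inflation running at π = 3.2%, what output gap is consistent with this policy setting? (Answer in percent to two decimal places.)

2.06%

1 gap = 5.71 − 0.3 − 2.9 − 1.5 × (3.2 − 2.9) = 2.06
gap = 2.06 / 1 = 2.06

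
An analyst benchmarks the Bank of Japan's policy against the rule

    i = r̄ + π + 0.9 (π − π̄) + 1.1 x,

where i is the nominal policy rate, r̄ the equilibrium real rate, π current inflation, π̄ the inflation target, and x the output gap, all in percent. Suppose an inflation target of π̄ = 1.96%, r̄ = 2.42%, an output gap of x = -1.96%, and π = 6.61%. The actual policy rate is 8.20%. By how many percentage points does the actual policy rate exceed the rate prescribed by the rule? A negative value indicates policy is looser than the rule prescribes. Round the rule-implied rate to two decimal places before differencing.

i = 2.42 + 6.61 + 0.9 × (6.61 − 1.96) + 1.1 × (-1.96)
   = 2.42 + 6.61 + 4.185 − 2.156 = 11.06
Deviation = 8.20 − 11.06 = -2.86 pp.

-2.86 pp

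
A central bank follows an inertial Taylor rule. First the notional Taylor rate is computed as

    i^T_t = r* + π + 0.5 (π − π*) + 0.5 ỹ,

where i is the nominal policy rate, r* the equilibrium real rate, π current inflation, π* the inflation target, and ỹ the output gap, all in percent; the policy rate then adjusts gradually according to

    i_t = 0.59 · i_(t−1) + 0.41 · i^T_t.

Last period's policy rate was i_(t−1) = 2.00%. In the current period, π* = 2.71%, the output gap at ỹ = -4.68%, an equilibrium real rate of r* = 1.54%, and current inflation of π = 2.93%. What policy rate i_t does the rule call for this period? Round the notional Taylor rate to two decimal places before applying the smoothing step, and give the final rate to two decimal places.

i^T_t = 1.54 + 2.93 + 0.5 × (2.93 − 2.71) + 0.5 × (-4.68)
   = 1.54 + 2.93 + 0.11 − 2.34 = 2.24
i_t = 0.59 × 2.00 + 0.41 × 2.24 = 1.18 + 0.9184 = 2.10

2.10%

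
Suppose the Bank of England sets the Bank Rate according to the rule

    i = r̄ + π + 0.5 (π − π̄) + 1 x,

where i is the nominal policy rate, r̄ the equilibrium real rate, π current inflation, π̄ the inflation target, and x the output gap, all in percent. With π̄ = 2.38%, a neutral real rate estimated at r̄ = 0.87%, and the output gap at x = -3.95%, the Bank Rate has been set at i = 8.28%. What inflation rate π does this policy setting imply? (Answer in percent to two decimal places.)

8.37%

Collecting π: i = r̄ + (1 + 0.5) π − 0.5 π̄ + 1 x
1.5 π = 8.28 − 0.87 + 0.5 × 2.38 − 1 × (-3.95) = 12.55
π = 12.55 / 1.5 = 8.37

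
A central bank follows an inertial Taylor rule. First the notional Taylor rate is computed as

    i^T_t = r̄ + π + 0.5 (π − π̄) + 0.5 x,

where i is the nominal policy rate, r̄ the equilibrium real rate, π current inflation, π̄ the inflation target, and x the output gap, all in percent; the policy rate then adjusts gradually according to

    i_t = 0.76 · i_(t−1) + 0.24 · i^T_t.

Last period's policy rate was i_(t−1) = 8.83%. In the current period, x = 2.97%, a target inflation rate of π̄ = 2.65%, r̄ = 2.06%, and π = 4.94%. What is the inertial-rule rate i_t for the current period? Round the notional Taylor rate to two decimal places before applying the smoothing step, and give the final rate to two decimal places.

i^T_t = 2.06 + 4.94 + 0.5 × (4.94 − 2.65) + 0.5 × 2.97
   = 2.06 + 4.94 + 1.145 + 1.485 = 9.63
i_t = 0.76 × 8.83 + 0.24 × 9.63 = 6.7108 + 2.3112 = 9.02

9.02%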